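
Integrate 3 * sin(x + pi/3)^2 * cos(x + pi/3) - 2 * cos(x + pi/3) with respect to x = (sin(x + pi/3)^2 - 2)*sin(x + pi/3) + C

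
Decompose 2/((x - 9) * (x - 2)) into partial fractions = -2/(7*(x - 2)) + 2/(7*(x - 9))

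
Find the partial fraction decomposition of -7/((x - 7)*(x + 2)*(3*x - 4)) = 63/(170*(3*x - 4)) - 7/(90*(x + 2)) - 7/(153*(x - 7))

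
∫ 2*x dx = x^2 + C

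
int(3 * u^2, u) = u^3 + C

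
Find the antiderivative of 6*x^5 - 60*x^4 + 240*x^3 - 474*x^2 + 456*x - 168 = x^6 - 12*x^5 + 60*x^4 - 158*x^3 + 228*x^2 - 168*x + C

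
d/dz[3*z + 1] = 3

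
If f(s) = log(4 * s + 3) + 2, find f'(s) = 4/(4*s + 3)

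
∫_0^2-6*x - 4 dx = -20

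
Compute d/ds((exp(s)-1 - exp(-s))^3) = (3*exp(6*s) - 6*exp(5*s) + 6*exp(s) + 3)*exp(-3*s)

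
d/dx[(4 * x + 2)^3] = 192*x^2 + 192*x + 48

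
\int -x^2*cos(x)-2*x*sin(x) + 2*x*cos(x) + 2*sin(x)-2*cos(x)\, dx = (-(x - 1)^2 - 1)*sin(x) + C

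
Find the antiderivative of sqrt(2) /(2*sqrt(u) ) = sqrt(2)*sqrt(u) + C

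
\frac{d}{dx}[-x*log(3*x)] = -log(x) - log(3) - 1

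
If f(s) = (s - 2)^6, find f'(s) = 6*s^5 - 60*s^4 + 240*s^3 - 480*s^2 + 480*s - 192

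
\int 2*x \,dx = x^2 + C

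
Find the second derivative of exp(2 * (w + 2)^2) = 16*w^2*exp(2*w^2 + 8*w + 8) + 64*w*exp(2*w^2 + 8*w + 8) + 68*exp(2*w^2 + 8*w + 8)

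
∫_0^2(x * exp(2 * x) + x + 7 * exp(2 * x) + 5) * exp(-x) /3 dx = -8*exp(-2)/3 + 8*exp(2)/3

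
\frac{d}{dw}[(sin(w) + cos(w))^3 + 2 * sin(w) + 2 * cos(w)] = sqrt(2)*(3*sin(3*w + pi/4) + 7*cos(w + pi/4))/2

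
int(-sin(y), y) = cos(y) + C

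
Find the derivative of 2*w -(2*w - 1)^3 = -24*w^2 + 24*w - 4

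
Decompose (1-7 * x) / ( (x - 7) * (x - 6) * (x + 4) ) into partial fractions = 29/(110*(x + 4)) + 41/(10*(x - 6)) - 48/(11*(x - 7))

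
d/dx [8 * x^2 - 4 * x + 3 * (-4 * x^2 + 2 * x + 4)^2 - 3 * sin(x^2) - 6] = 192*x^3 - 144*x^2 - 6*x*cos(x^2) - 152*x + 44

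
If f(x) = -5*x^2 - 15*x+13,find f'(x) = -10*x - 15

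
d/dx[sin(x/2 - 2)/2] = cos(x/2 - 2)/4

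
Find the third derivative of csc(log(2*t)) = (-15*sin(log(t) + log(2)) - 3*sin(3*log(t) + 3*log(2)) - 25*cos(log(t) + log(2)) + cos(3*log(t) + 3*log(2)))/(t^3*(1 - cos(2*log(t) + 2*log(2)))^2)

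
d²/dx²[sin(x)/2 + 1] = -sin(x)/2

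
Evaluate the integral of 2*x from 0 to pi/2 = pi^2/4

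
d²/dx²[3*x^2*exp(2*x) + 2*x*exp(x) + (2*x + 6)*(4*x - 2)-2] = 12*x^2*exp(2*x) + 24*x*exp(2*x) + 2*x*exp(x) + 6*exp(2*x) + 4*exp(x) + 16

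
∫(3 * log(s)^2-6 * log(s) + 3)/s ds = (log(s) - 1)^3 + C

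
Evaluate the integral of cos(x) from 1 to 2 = -sin(1) + sin(2)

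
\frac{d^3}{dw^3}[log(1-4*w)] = 128/(64*w^3 - 48*w^2 + 12*w - 1)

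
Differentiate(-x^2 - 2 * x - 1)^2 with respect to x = 4*x^3 + 12*x^2 + 12*x + 4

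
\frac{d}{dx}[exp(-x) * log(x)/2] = (-x*log(x) + 1)*exp(-x)/(2*x)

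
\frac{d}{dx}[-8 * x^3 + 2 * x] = 2 - 24*x^2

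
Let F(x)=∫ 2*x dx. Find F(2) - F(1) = 3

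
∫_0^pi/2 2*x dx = pi^2/4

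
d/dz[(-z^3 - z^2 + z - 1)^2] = 6*z^5 + 10*z^4 - 4*z^3 + 6*z - 2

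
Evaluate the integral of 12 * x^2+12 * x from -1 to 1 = 8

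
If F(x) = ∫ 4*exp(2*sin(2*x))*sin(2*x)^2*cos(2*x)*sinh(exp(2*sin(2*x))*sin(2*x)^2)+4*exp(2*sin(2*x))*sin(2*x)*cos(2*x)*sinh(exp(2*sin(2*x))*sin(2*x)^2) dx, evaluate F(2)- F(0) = -1 + cosh(exp(2*sin(4))*sin(4)^2)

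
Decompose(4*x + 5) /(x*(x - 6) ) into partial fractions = 29/(6*(x - 6)) - 5/(6*x)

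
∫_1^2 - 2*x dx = -3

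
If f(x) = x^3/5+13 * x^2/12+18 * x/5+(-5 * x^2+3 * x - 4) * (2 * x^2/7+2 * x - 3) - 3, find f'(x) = -40*x^3/7 - 939*x^2/35 + 1759*x/42 - 67/5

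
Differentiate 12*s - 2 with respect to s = 12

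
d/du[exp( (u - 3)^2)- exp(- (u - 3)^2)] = (2*u*exp(2*u^2 - 12*u + 18) + 2*u - 6*exp(2*u^2 - 12*u + 18) - 6)*exp(-u^2 + 6*u - 9)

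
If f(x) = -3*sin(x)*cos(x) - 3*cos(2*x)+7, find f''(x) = 6*sin(2*x) + 12*cos(2*x)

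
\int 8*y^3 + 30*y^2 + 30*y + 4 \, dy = 2*y^4 + 10*y^3 + 15*y^2 + 4*y + C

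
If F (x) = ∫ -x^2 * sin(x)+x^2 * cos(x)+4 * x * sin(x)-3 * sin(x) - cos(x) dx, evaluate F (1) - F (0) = -1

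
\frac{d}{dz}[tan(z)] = cos(z)^(-2)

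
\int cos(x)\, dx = sin(x) + C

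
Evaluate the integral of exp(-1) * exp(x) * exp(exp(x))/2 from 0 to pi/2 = -1/2 + exp(-1 + exp(pi/2))/2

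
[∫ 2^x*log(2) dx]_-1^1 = 3/2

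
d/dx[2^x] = 2^x*log(2)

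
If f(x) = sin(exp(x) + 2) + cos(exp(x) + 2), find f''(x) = sqrt(2)*(-exp(x)*sin(exp(x) + pi/4 + 2) + cos(exp(x) + pi/4 + 2))*exp(x)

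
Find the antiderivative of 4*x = 2*x^2 + C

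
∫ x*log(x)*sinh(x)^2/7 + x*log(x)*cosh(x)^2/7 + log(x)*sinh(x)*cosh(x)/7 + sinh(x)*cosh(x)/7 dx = x*log(x)*sinh(2*x)/14 + C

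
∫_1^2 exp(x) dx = -E + exp(2)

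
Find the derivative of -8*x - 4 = -8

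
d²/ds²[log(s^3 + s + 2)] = (-3*s^4 + 12*s - 1)/(s^6 + 2*s^4 + 4*s^3 + s^2 + 4*s + 4)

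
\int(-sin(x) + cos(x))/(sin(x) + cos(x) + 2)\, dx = log(sin(x) + cos(x) + 2) + C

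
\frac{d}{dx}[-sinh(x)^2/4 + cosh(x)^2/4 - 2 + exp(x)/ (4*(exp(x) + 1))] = exp(x)/(4*exp(2*x) + 8*exp(x) + 4)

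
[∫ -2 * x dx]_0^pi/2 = -pi^2/4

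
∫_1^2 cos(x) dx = -sin(1) + sin(2)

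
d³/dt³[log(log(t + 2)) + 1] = (2*log(t + 2)^2 + 3*log(t + 2) + 2)/(t^3*log(t + 2)^3 + 6*t^2*log(t + 2)^3 + 12*t*log(t + 2)^3 + 8*log(t + 2)^3)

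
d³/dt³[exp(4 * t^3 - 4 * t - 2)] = (1728*t^6 - 1728*t^4 + 864*t^3 + 576*t^2 - 288*t - 40)*exp(4*t^3 - 4*t - 2)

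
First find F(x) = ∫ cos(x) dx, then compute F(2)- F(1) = -sin(1) + sin(2)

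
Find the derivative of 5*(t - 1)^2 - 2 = 10*t - 10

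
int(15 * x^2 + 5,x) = 5*x^3 + 5*x + C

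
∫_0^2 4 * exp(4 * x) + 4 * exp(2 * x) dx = -3 + 2*exp(4) + exp(8)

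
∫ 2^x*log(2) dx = 2^x + C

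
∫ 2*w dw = w^2 + C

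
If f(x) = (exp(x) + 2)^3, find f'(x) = 3*exp(3*x) + 12*exp(2*x) + 12*exp(x)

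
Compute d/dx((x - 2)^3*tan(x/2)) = (x - 2)^2*(x/(2*cos(x/2)^2) + 3*tan(x/2) - 1/cos(x/2)^2)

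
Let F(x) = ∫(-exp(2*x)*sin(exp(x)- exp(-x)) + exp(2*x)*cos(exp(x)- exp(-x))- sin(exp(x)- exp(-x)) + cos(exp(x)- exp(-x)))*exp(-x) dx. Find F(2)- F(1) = -sin(E - exp(-1)) + cos(-exp(2) + exp(-2)) - cos(E - exp(-1)) - sin(-exp(2) + exp(-2))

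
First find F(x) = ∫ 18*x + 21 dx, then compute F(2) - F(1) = 48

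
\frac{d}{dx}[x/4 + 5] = 1/4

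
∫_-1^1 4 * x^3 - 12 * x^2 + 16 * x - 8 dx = -24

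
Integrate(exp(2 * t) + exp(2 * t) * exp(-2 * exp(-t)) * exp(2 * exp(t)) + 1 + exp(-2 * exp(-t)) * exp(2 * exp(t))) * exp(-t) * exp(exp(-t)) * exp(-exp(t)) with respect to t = 2*sinh(2*sinh(t)) + C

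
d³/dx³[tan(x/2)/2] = 3*tan(x/2)^4/8 + tan(x/2)^2/2 + 1/8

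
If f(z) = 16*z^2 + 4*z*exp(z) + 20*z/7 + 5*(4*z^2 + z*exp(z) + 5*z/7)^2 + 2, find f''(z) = 40*z^3*exp(z) + 20*z^2*exp(2*z) + 1730*z^2*exp(z)/7 + 960*z^2 + 40*z*exp(2*z) + 1908*z*exp(z)/7 + 1200*z/7 + 10*exp(2*z) + 156*exp(z)/7 + 1818/49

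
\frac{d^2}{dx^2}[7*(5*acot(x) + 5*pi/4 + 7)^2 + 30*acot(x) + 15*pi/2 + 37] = (700*x*acot(x) + 175*pi*x + 1040*x + 350)/(x^4 + 2*x^2 + 1)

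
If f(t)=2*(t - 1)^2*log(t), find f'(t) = (4*t^2*log(t) + 2*t^2 - 4*t*log(t) - 4*t + 2)/t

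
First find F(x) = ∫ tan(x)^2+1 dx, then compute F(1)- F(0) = tan(1)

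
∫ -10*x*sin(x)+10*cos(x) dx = 10*x*cos(x) + C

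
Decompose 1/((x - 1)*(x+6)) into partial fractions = -1/(7*(x + 6)) + 1/(7*(x - 1))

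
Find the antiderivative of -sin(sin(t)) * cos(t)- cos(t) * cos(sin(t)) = sqrt(2)*cos(sin(t) + pi/4) + C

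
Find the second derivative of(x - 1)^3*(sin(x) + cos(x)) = -x^3*sin(x) - x^3*cos(x) - 3*x^2*sin(x) + 9*x^2*cos(x) + 15*x*sin(x) - 9*x*cos(x) - 11*sin(x) + cos(x)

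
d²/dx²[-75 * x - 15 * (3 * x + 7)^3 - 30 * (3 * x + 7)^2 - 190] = -2430*x - 6210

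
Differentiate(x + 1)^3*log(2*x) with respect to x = (3*x^3*log(x) + x^3 + 3*x^3*log(2) + 6*x^2*log(x) + 3*x^2 + 6*x^2*log(2) + 3*x*log(x) + 3*x*log(2) + 3*x + 1)/x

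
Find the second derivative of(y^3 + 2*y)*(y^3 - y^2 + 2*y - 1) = 30*y^4 - 20*y^3 + 48*y^2 - 18*y + 8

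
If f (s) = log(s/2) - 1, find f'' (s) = -1/s^2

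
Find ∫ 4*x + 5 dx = 2*x^2 + 5*x + C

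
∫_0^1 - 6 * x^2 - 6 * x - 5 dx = -10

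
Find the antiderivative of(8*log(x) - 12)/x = (2*log(x) - 3)^2 + C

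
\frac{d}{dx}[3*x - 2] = 3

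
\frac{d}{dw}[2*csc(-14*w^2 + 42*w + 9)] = 56*(2*w - 3)*cos(-14*w^2 + 42*w + 9)/(1 - cos(-28*w^2 + 84*w + 18))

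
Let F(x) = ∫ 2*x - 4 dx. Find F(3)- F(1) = 0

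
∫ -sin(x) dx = cos(x) + C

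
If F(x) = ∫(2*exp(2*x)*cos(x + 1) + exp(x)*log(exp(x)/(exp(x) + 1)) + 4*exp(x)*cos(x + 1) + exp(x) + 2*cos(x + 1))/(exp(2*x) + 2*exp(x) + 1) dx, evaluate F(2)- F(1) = -2*sin(2) + (2 - log(1 + exp(2)))*exp(2)/(1 + exp(2)) - E*(1 - log(1 + E))/(1 + E) + 2*sin(3)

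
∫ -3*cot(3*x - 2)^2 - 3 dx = cot(3*x - 2) + C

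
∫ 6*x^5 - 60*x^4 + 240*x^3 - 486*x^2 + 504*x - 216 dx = x^6 - 12*x^5 + 60*x^4 - 162*x^3 + 252*x^2 - 216*x + C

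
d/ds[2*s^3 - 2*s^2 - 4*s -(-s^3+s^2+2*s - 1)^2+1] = -6*s^5 + 10*s^4 + 12*s^3 - 12*s^2 - 8*s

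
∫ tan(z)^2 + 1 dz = tan(z) + C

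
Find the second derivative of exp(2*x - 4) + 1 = 4*exp(2*x - 4)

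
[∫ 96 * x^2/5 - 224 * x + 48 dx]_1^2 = -1216/5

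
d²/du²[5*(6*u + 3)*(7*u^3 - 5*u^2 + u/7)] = 2520*u^2 - 270*u - 990/7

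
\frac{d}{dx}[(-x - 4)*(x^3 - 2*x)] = -4*x^3 - 12*x^2 + 4*x + 8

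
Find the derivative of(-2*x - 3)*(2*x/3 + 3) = -8*x/3 - 8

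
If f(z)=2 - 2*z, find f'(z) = -2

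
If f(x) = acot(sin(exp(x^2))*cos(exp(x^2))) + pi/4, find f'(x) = 2*x*(2*sin(exp(x^2))^2 - 1)*exp(x^2)/((1 - cos(4*exp(x^2)))/8 + 1)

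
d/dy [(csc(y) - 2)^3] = -3*(2*sin(y) - 1)^2*cos(y)/sin(y)^4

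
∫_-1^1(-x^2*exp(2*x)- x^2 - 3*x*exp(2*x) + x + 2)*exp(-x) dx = 0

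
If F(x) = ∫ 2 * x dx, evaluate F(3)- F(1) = 8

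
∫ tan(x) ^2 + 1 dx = tan(x) + C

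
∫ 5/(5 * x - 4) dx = log(15*x - 12) + C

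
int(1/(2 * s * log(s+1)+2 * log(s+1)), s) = log(log(s + 1))/2 + C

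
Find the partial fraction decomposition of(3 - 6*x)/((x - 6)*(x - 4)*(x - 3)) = -5/(x - 3) + 21/(2*(x - 4)) - 11/(2*(x - 6))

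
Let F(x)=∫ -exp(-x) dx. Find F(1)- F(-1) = -E + exp(-1)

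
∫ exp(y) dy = exp(y) + C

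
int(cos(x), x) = sin(x) + C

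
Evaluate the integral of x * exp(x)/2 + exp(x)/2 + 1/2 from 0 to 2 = 1 + exp(2)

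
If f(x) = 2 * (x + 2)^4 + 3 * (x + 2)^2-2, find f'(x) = 8*x^3 + 48*x^2 + 102*x + 76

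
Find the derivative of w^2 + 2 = 2*w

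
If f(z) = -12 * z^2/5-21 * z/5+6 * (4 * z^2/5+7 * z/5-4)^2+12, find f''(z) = 1152*z^2/25 + 2016*z/25 - 1452/25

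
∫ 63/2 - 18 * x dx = -9*x^2 + 63*x/2 + C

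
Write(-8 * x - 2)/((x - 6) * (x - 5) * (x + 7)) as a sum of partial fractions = 9/(26*(x + 7)) + 7/(2*(x - 5)) - 50/(13*(x - 6))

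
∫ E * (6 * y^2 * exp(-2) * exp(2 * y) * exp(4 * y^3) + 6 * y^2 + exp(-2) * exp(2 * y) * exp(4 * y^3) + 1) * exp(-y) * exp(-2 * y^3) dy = 2*sinh(2*y^3 + y - 1) + C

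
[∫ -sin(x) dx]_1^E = cos(E) - cos(1)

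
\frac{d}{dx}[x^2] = 2*x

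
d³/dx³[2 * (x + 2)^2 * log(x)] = (4*x^2 - 8*x + 16)/x^3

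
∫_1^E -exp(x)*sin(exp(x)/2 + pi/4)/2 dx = cos(pi/4 + exp(E)/2) - cos(pi/4 + E/2)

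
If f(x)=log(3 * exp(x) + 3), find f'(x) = exp(x)/(exp(x) + 1)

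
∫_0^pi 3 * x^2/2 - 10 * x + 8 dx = (-4 + pi/2)*(-1 + (-1 + pi)^2)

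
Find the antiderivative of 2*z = z^2 + C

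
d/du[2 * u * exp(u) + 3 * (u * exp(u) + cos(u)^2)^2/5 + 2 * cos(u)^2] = 6*u^2*exp(2*u)/5 + 6*u*exp(2*u)/5 - 6*u*exp(u)*sin(2*u)/5 + 6*u*exp(u)*cos(u)^2/5 + 2*u*exp(u) + 6*exp(u)*cos(u)^2/5 + 2*exp(u) - 12*sin(u)*cos(u)^3/5 - 2*sin(2*u)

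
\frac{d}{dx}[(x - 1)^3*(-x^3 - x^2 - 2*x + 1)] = -6*x^5 + 10*x^4 - 8*x^3 + 15*x^2 - 16*x + 5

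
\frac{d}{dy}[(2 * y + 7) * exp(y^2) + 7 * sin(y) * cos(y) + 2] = 4*y^2*exp(y^2) + 14*y*exp(y^2) + 2*exp(y^2) + 7*cos(2*y)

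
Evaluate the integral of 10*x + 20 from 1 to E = -45 + 5*(2 + E)^2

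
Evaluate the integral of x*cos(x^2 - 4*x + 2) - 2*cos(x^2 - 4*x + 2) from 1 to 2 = -sin(2)/2 + sin(1)/2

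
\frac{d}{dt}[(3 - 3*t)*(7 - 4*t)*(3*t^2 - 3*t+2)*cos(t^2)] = -72*t^5*sin(t^2) + 270*t^4*sin(t^2) - 372*t^3*sin(t^2) + 144*t^3*cos(t^2) + 258*t^2*sin(t^2) - 405*t^2*cos(t^2) - 84*t*sin(t^2) + 372*t*cos(t^2) - 129*cos(t^2)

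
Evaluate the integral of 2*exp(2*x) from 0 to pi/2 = -1 + exp(pi)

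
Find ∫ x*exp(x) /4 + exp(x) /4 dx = x*exp(x)/4 + C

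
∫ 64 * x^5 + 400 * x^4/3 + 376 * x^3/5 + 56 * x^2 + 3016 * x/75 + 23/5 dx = 32*x^6/3 + 80*x^5/3 + 94*x^4/5 + 56*x^3/3 + 1508*x^2/75 + 23*x/5 + C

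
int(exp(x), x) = exp(x) + C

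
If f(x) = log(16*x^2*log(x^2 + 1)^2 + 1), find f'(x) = (32*x^3*log(x^2 + 1)^2 + 64*x^3*log(x^2 + 1) + 32*x*log(x^2 + 1)^2)/(16*x^4*log(x^2 + 1)^2 + 16*x^2*log(x^2 + 1)^2 + x^2 + 1)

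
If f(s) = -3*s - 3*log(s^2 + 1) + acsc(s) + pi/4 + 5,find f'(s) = (-3*s^4*sqrt(1 - 1/s^2) - 6*s^3*sqrt(1 - 1/s^2) - 3*s^2*sqrt(1 - 1/s^2) - s^2 - 1)/(s^4*sqrt(1 - 1/s^2) + s^2*sqrt(1 - 1/s^2))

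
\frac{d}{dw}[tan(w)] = cos(w)^(-2)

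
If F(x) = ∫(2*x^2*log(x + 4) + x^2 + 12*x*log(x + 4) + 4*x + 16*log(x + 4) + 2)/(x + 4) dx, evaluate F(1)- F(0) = -4*log(2) + 7*log(5)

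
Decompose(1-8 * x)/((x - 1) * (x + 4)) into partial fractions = -33/(5*(x + 4)) - 7/(5*(x - 1))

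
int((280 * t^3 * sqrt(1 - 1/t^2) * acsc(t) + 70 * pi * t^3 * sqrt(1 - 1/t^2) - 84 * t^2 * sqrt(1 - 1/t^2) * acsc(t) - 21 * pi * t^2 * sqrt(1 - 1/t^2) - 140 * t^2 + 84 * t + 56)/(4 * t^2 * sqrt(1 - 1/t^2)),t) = -7*(4*acsc(t) + pi)*(-5*t^2 + 3*t + 2)/4 + C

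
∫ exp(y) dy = exp(y) + C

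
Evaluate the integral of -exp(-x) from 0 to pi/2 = -1 + exp(-pi/2)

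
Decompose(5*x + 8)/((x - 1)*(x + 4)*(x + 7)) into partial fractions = -9/(8*(x + 7)) + 4/(5*(x + 4)) + 13/(40*(x - 1))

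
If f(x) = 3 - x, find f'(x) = -1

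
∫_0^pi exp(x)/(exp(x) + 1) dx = -log(2) + log(1 + exp(pi))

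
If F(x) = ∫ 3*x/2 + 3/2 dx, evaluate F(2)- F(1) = 15/4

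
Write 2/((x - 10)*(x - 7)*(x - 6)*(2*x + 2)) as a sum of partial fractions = -1/(616*(x + 1)) + 1/(28*(x - 6)) - 1/(24*(x - 7)) + 1/(132*(x - 10))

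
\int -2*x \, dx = -x^2 + C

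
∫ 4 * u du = 2*u^2 + C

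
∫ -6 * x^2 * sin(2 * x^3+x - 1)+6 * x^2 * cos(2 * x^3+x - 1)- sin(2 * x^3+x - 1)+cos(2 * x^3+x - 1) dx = sin(2*x^3 + x - 1) + cos(2*x^3 + x - 1) + C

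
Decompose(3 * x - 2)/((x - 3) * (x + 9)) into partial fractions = 29/(12*(x + 9)) + 7/(12*(x - 3))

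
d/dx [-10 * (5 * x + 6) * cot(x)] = 50*x/sin(x)^2 - 50/tan(x) + 60/sin(x)^2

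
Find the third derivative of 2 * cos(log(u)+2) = (-2*sin(log(u) + 2) + 6*cos(log(u) + 2))/u^3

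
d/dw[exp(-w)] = -exp(-w)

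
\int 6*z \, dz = 3*z^2 + C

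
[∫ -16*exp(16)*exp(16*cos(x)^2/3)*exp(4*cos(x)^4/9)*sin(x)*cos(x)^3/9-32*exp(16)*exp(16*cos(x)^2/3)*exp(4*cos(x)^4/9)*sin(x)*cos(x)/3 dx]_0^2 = -exp(196/9) + exp((cos(4) + 13)^2/9)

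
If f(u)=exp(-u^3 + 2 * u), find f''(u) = 9*u^4*exp(-u^3 + 2*u) - 12*u^2*exp(-u^3 + 2*u) - 6*u*exp(-u^3 + 2*u) + 4*exp(-u^3 + 2*u)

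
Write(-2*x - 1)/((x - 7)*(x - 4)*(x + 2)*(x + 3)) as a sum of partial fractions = -1/(14*(x + 3)) + 1/(18*(x + 2)) + 1/(14*(x - 4)) - 1/(18*(x - 7))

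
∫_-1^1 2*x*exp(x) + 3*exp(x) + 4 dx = exp(-1) + 8 + 3*E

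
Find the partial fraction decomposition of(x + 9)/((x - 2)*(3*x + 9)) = -2/(5*(x + 3)) + 11/(15*(x - 2))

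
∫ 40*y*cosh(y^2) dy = 20*sinh(y^2) + C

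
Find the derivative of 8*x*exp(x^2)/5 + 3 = 16*x^2*exp(x^2)/5 + 8*exp(x^2)/5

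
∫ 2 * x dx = x^2 + C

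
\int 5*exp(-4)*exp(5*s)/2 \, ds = exp(5*s - 4)/2 + C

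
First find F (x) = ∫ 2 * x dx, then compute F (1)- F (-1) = 0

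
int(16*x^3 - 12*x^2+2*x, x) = 4*x^4 - 4*x^3 + x^2 + C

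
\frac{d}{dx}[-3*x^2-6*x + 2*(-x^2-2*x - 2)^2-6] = 8*x^3 + 24*x^2 + 26*x + 10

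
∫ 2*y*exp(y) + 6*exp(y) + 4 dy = 2*(y + 2)*(exp(y) + 2) + C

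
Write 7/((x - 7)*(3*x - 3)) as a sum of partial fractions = -7/(18*(x - 1)) + 7/(18*(x - 7))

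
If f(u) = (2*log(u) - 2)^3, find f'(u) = (24*log(u)^2 - 48*log(u) + 24)/u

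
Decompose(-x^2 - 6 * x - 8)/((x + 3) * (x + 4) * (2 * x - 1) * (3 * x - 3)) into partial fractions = 10/(21*(2*x - 1)) + 1/(84*(x + 3)) - 1/(4*(x - 1))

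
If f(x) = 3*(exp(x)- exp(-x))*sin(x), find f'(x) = 3*sqrt(2)*(exp(2*x)*sin(x + pi/4) - cos(x + pi/4))*exp(-x)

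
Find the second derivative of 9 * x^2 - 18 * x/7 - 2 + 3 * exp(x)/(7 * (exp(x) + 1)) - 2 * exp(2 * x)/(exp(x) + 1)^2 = (126*exp(4*x) + 529*exp(3*x) + 700*exp(2*x) + 507*exp(x) + 126)/(7*exp(4*x) + 28*exp(3*x) + 42*exp(2*x) + 28*exp(x) + 7)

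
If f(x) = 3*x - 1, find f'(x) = 3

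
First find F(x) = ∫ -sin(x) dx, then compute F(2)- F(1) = -cos(1) + cos(2)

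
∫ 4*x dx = 2*x^2 + C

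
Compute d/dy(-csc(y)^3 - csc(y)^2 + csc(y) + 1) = (-1 + 2/sin(y) + 3/sin(y)^2)*cos(y)/sin(y)^2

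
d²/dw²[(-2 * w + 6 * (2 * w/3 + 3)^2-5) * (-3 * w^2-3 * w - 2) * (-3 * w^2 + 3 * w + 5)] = 720*w^4 + 3960*w^3 + 4716*w^2 - 2712*w - 8224/3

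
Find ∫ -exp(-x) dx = exp(-x) + C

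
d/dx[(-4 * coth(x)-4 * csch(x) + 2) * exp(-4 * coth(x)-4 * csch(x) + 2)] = -(16*sinh(x) - 12*cosh(x) - 12 + 32/tanh(x) + 32/sinh(x))*exp(-4*coth(x) - 4*csch(x) + 2)/sinh(x)^2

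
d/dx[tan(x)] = cos(x)^(-2)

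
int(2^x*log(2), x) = 2^x + C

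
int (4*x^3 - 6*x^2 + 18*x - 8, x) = x^4 - 2*x^3 + 9*x^2 - 8*x + C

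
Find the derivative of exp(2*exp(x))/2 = exp(x + 2*exp(x))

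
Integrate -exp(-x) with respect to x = exp(-x) + C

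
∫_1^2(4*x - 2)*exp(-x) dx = -10*exp(-2) + 6*exp(-1)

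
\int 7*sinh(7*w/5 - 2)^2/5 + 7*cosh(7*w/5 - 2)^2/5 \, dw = sinh(14*w/5 - 4)/2 + C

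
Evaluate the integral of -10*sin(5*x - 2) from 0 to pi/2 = -2*cos(2) + 2*sin(2)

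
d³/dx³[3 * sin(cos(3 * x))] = 81*(sin(3*x)^2*cos(cos(3*x)) - 3*sin(cos(3*x))*cos(3*x) + cos(cos(3*x)))*sin(3*x)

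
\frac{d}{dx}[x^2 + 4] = 2*x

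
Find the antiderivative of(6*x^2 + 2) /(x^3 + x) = 2*log(x^3 + x) + C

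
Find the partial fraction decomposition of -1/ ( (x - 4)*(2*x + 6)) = 1/(14*(x + 3)) - 1/(14*(x - 4))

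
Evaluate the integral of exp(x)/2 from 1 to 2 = -E/2 + exp(2)/2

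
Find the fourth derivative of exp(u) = exp(u)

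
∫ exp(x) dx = exp(x) + C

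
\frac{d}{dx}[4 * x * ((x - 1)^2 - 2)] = 12*x^2 - 16*x - 4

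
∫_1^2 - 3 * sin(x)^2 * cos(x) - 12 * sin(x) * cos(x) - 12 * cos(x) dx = -(sin(2) + 2)^3 + (sin(1) + 2)^3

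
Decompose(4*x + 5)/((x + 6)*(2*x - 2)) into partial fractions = 19/(14*(x + 6)) + 9/(14*(x - 1))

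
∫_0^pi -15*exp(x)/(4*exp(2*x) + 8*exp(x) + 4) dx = -15*exp(pi)/(4*(1 + exp(pi))) + 15/8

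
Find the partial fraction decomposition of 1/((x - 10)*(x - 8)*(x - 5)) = 1/(15*(x - 5)) - 1/(6*(x - 8)) + 1/(10*(x - 10))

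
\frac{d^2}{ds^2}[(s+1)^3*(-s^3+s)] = -30*s^4 - 60*s^3 - 24*s^2 + 12*s + 6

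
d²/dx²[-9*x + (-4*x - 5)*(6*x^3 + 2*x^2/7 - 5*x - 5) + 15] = -288*x^2 - 1308*x/7 + 260/7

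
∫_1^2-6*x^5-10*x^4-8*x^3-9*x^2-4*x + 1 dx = -181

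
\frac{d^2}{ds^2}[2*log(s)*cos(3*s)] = -2*(9*s^2*log(s)*cos(3*s) + 6*s*sin(3*s) + cos(3*s))/s^2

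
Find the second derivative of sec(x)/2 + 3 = tan(x)^2*sec(x) + sec(x)/2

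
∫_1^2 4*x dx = 6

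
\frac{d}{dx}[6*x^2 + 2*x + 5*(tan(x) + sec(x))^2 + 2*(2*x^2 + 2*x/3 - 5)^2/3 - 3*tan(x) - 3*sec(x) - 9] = 32*x^3/3 + 16*x^2/3 - 380*x/27 + 10*tan(x)^3 + 20*tan(x)^2*sec(x) - 3*tan(x)^2 + 10*tan(x)*sec(x)^2 - 3*tan(x)*sec(x) + 10*tan(x) + 10*sec(x) - 49/9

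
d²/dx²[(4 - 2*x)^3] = 96 - 48*x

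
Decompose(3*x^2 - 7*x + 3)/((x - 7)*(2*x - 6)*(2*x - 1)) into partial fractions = 1/(130*(2*x - 1)) - 9/(40*(x - 3)) + 101/(104*(x - 7))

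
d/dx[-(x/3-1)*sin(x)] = -x*cos(x)/3 - sin(x)/3 + cos(x)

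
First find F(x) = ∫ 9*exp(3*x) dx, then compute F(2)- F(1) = -3*exp(3) + 3*exp(6)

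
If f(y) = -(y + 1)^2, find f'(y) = -2*y - 2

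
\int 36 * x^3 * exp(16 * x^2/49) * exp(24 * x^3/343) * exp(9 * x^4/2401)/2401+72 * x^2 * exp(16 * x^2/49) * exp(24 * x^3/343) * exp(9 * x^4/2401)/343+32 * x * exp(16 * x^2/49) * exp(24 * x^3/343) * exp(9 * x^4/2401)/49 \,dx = exp(x^2*(3*x + 28)^2/2401) + C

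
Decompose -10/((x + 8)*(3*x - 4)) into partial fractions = -15/(14*(3*x - 4)) + 5/(14*(x + 8))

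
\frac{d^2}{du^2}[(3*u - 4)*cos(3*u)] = -27*u*cos(3*u) - 18*sin(3*u) + 36*cos(3*u)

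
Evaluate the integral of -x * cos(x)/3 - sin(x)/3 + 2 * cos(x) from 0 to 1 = 5*sin(1)/3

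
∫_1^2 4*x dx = 6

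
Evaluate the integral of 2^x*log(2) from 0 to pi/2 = -1 + 2^(pi/2)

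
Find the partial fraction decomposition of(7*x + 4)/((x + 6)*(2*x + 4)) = 19/(4*(x + 6)) - 5/(4*(x + 2))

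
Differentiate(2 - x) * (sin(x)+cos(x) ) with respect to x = x*sin(x) - x*cos(x) - 3*sin(x) + cos(x)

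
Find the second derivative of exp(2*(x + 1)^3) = 36*x^4*exp(2*x^3 + 6*x^2 + 6*x + 2) + 144*x^3*exp(2*x^3 + 6*x^2 + 6*x + 2) + 216*x^2*exp(2*x^3 + 6*x^2 + 6*x + 2) + 156*x*exp(2*x^3 + 6*x^2 + 6*x + 2) + 48*exp(2*x^3 + 6*x^2 + 6*x + 2)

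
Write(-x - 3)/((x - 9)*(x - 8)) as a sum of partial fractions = 11/(x - 8) - 12/(x - 9)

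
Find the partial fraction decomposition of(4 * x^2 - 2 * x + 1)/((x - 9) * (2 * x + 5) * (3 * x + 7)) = -247/(34*(3*x + 7)) + 124/(23*(2*x + 5)) + 307/(782*(x - 9))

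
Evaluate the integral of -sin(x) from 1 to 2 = -cos(1) + cos(2)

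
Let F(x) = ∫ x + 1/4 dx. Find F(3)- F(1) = 9/2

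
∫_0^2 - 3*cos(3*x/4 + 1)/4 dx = -sin(5/2) + sin(1)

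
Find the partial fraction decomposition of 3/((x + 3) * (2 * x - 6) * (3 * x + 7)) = -27/(64*(3*x + 7)) + 1/(8*(x + 3)) + 1/(64*(x - 3))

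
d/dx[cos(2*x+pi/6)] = -2*sin(2*x + pi/6)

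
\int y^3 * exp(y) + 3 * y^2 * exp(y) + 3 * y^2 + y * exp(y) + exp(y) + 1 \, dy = y*(y^2 + 1)*(exp(y) + 1) + C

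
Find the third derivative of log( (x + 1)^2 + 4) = (4*x^3 + 12*x^2 - 36*x - 44)/(x^6 + 6*x^5 + 27*x^4 + 68*x^3 + 135*x^2 + 150*x + 125)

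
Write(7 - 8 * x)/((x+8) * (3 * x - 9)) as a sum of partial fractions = -71/(33*(x + 8)) - 17/(33*(x - 3))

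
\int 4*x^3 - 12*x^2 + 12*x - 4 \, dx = x^4 - 4*x^3 + 6*x^2 - 4*x + C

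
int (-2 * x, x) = -x^2 + C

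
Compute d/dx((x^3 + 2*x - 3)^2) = 6*x^5 + 16*x^3 - 18*x^2 + 8*x - 12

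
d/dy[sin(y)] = cos(y)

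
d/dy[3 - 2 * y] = -2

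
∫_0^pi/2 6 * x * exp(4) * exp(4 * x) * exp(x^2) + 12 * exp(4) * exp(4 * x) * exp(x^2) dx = -3*exp(4) + 3*exp((pi/2 + 2)^2)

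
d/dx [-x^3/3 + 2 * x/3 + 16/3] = 2/3 - x^2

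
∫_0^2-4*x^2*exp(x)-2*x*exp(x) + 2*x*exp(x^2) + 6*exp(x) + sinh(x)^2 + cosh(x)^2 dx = -4*exp(2) - 1 + sinh(4)/2 + exp(4)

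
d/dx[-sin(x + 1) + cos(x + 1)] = -sin(x + 1) - cos(x + 1)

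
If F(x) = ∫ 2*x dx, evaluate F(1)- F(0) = 1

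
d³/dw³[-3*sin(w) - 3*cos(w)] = -3*sin(w) + 3*cos(w)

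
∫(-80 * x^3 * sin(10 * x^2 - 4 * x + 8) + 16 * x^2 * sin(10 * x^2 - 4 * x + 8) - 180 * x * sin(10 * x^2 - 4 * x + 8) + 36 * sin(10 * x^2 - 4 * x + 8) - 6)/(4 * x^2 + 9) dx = cos(10*x^2 - 4*x + 8) + acot(2*x/3) + C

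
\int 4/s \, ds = 4*log(s) + C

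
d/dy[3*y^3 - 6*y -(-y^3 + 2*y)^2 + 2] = -6*y^5 + 16*y^3 + 9*y^2 - 8*y - 6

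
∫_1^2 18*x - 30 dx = -3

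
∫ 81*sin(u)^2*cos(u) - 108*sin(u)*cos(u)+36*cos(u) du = (3*sin(u) - 2)^3 + C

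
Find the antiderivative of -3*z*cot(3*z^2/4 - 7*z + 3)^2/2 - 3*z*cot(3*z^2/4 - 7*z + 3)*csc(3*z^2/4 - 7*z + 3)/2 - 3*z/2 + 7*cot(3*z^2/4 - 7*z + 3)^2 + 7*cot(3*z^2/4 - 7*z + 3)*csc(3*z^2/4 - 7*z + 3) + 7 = cot(3*z^2/4 - 7*z + 3) + csc(3*z^2/4 - 7*z + 3) + C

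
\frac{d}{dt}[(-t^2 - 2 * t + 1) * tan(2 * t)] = -2*t^2/cos(2*t)^2 - 2*t*tan(2*t) - 4*t/cos(2*t)^2 - 2*tan(2*t) + 2/cos(2*t)^2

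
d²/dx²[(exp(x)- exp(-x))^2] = (4*exp(4*x) + 4)*exp(-2*x)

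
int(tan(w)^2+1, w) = tan(w) + C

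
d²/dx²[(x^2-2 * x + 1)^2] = 12*x^2 - 24*x + 12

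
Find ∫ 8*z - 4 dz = 4*z^2 - 4*z + C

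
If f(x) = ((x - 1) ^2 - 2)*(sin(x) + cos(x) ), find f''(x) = -x^2*sin(x) - x^2*cos(x) - 2*x*sin(x) + 6*x*cos(x) + 7*sin(x) - cos(x)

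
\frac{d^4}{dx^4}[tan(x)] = 24*tan(x)^5 + 40*tan(x)^3 + 16*tan(x)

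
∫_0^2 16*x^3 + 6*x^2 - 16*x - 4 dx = 40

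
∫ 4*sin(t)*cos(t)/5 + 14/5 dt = 14*t/5 - cos(2*t)/5 + C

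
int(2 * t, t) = t^2 + C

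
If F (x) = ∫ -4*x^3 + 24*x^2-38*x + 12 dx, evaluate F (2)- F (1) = -4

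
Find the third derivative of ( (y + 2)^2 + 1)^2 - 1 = 24*y + 48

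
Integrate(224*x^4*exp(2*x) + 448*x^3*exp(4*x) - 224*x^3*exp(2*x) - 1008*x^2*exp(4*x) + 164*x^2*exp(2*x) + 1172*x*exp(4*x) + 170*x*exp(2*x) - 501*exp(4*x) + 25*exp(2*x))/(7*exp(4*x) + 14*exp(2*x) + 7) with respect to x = (112*x^4 - 336*x^3 + 586*x^2 - 501*x + 263)*exp(2*x)/(7*(exp(2*x) + 1)) + C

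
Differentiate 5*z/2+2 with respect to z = 5/2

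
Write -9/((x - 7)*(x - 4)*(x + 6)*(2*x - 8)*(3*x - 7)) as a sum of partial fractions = 729/(17500*(3*x - 7)) - 9/(65000*(x + 6)) - 11/(1000*(x - 4)) + 3/(100*(x - 4)^2) - 1/(364*(x - 7))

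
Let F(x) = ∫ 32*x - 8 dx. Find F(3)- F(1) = 112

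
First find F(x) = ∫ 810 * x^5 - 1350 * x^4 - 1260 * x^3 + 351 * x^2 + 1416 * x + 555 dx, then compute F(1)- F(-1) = 804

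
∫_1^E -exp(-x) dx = -exp(-1) + exp(-E)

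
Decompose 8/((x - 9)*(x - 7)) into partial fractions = -4/(x - 7) + 4/(x - 9)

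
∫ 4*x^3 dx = x^4 + C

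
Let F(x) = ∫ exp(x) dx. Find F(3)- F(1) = -E + exp(3)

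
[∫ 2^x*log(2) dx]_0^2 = 3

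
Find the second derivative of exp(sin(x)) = (-sin(x) + cos(x)^2)*exp(sin(x))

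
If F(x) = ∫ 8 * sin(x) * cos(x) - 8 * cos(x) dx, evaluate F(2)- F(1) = -4*(-1 + sin(1))^2 + 4*(-1 + sin(2))^2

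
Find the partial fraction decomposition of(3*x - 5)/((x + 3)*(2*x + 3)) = -19/(3*(2*x + 3)) + 14/(3*(x + 3))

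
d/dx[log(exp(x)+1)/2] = exp(x)/(2*exp(x) + 2)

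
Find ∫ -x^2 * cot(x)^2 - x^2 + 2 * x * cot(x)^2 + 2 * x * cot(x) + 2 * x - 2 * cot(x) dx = x*(x - 2)*cot(x) + C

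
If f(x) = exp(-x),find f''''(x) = exp(-x)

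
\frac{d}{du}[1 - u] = -1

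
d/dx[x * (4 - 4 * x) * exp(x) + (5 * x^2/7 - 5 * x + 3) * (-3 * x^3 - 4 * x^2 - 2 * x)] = -75*x^4/7 + 340*x^3/7 - 4*x^2*exp(x) + 201*x^2/7 - 4*x*exp(x) - 4*x + 4*exp(x) - 6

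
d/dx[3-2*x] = -2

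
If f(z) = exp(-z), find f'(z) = -exp(-z)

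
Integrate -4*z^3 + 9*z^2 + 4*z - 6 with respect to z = -z^4 + 3*z^3 + 2*z^2 - 6*z + C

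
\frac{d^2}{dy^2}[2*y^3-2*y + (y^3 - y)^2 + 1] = 30*y^4 - 24*y^2 + 12*y + 2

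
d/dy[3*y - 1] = 3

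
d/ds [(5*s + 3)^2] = 50*s + 30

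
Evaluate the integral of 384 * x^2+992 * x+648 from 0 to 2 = 4304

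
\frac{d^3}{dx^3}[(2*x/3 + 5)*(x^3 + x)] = 16*x + 30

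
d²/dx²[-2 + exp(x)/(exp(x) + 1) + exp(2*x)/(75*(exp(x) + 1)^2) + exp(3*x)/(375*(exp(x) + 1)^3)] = (-388*exp(4*x) - 356*exp(3*x) + 395*exp(2*x) + 375*exp(x))/(375*exp(5*x) + 1875*exp(4*x) + 3750*exp(3*x) + 3750*exp(2*x) + 1875*exp(x) + 375)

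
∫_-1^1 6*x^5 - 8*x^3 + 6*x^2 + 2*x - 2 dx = 0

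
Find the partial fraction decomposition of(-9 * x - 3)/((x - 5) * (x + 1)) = -1/(x + 1) - 8/(x - 5)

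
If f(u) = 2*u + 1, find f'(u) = 2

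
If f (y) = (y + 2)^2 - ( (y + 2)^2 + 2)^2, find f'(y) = -4*y^3 - 24*y^2 - 54*y - 44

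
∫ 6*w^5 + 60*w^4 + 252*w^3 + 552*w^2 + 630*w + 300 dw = w^6 + 12*w^5 + 63*w^4 + 184*w^3 + 315*w^2 + 300*w + C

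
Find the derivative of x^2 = 2*x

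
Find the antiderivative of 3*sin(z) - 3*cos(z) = -3*sqrt(2)*sin(z + pi/4) + C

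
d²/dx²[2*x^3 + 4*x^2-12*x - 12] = 12*x + 8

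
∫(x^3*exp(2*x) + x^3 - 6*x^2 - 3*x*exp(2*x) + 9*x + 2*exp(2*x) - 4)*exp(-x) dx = 2*(x - 1)^3*sinh(x) + C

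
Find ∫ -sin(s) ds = cos(s) + C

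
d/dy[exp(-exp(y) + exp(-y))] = (-exp(2*y) - 1)*exp(-y - exp(y) + exp(-y))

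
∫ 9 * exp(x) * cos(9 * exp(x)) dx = sin(9*exp(x)) + C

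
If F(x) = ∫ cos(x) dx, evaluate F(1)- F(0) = sin(1)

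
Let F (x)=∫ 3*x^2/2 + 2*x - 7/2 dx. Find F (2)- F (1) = 3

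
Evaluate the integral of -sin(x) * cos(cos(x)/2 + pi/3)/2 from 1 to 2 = -sin(cos(1)/2 + pi/3) + sin(cos(2)/2 + pi/3)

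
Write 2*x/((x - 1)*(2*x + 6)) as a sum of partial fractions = 3/(4*(x + 3)) + 1/(4*(x - 1))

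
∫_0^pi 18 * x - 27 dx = -9*pi - 9 + (-3 + 3*pi)^2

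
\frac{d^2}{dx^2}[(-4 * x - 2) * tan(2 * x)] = -16*(2*x*sin(2*x)/cos(2*x) + sin(2*x)/cos(2*x) + 1)/cos(2*x)^2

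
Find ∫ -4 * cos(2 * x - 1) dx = -2*sin(2*x - 1) + C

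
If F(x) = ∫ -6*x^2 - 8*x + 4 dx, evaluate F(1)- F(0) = -2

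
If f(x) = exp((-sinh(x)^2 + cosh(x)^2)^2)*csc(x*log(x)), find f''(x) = -E*(x*log(x)^2 - 2*x*log(x)^2/sin(x*log(x))^2 + 2*x*log(x) - 4*x*log(x)/sin(x*log(x))^2 + x - 2*x/sin(x*log(x))^2 + cos(x*log(x))/sin(x*log(x)))/(x*sin(x*log(x)))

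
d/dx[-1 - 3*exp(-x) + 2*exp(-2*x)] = (3*exp(x) - 4)*exp(-2*x)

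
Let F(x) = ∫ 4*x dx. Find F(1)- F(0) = 2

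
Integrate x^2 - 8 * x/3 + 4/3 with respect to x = x^3/3 - 4*x^2/3 + 4*x/3 + C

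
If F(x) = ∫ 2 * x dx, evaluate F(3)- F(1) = 8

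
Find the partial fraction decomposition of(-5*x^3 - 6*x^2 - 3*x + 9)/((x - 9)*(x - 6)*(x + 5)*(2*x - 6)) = -499/(2464*(x + 5)) - 21/(32*(x - 3)) + 145/(22*(x - 6)) - 461/(56*(x - 9))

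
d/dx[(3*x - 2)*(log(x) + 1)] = (3*x*log(x) + 6*x - 2)/x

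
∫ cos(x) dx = sin(x) + C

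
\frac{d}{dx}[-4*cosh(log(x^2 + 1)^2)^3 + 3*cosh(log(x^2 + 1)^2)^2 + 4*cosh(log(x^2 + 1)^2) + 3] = 4*x*(sinh(log(x^2 + 1)^2) + 3*sinh(2*log(x^2 + 1)^2) - 3*sinh(3*log(x^2 + 1)^2))*log(x^2 + 1)/(x^2 + 1)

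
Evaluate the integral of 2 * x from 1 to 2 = 3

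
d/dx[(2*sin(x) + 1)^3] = 6*(2*sin(x) + 1)^2*cos(x)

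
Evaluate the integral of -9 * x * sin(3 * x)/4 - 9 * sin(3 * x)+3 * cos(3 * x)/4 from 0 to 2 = -3 + 9*cos(6)/2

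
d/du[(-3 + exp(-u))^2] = (6*exp(u) - 2)*exp(-2*u)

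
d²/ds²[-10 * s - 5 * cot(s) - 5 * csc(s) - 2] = 5/sin(s) - 10*cos(s)/sin(s)^3 - 10/sin(s)^3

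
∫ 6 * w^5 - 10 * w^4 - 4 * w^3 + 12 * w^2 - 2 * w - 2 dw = w^6 - 2*w^5 - w^4 + 4*w^3 - w^2 - 2*w + C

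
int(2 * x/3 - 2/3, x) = x^2/3 - 2*x/3 + C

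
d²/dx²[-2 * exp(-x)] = -2*exp(-x)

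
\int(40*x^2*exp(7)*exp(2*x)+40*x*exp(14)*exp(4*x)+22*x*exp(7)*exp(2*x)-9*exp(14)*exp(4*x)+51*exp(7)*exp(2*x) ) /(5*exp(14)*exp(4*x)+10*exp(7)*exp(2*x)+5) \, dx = (20*x^2 - 9*x + 30)*exp(2*x + 7)/(5*(exp(2*x + 7) + 1)) + C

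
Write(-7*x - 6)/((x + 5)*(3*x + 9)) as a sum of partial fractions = -29/(6*(x + 5)) + 5/(2*(x + 3))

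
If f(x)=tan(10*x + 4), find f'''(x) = 6000*tan(10*x + 4)^4 + 8000*tan(10*x + 4)^2 + 2000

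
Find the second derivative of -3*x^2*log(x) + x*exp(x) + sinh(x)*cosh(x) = x*exp(x) + 2*exp(x) - 6*log(x) + 2*sinh(2*x) - 9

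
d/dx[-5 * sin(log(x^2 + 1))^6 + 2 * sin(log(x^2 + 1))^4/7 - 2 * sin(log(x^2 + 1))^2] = 4*x*(-105*sin(log(x^2 + 1))^4 + 4*sin(log(x^2 + 1))^2 - 14)*sin(log(x^2 + 1))*cos(log(x^2 + 1))/(7*x^2 + 7)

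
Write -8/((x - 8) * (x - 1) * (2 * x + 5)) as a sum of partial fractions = -32/(147*(2*x + 5)) + 8/(49*(x - 1)) - 8/(147*(x - 8))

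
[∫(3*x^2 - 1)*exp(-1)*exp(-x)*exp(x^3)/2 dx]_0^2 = -exp(-1)/2 + exp(5)/2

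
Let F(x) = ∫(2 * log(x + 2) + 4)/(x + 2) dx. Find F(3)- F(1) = -(log(3) + 2)^2 + (log(5) + 2)^2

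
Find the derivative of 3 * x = 3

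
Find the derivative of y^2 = 2*y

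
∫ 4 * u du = 2*u^2 + C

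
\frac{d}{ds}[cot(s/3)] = -1/(3*sin(s/3)^2)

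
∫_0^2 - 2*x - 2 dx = -8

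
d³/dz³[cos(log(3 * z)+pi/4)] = sqrt(2)*(-2*sin(log(z) + log(3)) + cos(log(z) + log(3)))/z^3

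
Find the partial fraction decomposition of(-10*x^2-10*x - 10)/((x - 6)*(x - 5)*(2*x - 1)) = -70/(99*(2*x - 1)) + 310/(9*(x - 5)) - 430/(11*(x - 6))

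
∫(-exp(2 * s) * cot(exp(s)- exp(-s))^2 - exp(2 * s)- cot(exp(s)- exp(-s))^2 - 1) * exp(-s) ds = cot(2*sinh(s)) + C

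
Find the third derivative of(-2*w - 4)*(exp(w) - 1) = -2*w*exp(w) - 10*exp(w)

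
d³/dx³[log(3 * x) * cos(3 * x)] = (27*x^3*log(x)*sin(3*x) + 27*x^3*log(3)*sin(3*x) - 27*x^2*cos(3*x) + 9*x*sin(3*x) + 2*cos(3*x))/x^3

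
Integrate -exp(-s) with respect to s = exp(-s) + C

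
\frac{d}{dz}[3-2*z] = -2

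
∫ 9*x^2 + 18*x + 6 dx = 3*x^3 + 9*x^2 + 6*x + C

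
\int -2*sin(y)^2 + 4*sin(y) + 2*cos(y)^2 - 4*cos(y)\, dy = (sqrt(2)*sin(y + pi/4) - 2)^2 + C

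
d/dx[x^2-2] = 2*x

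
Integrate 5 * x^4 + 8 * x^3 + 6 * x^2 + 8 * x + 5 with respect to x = x^5 + 2*x^4 + 2*x^3 + 4*x^2 + 5*x + C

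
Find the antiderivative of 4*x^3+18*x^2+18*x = x^4 + 6*x^3 + 9*x^2 + C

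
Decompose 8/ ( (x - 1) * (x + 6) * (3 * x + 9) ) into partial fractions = 8/(63*(x + 6)) - 2/(9*(x + 3)) + 2/(21*(x - 1))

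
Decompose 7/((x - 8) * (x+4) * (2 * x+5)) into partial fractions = -4/(9*(2*x + 5)) + 7/(36*(x + 4)) + 1/(36*(x - 8))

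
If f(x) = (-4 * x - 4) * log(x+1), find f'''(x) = 4/(x^2 + 2*x + 1)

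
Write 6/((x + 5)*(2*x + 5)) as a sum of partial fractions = 12/(5*(2*x + 5)) - 6/(5*(x + 5))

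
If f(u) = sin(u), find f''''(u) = sin(u)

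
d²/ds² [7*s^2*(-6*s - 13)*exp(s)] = -42*s^3*exp(s) - 343*s^2*exp(s) - 616*s*exp(s) - 182*exp(s)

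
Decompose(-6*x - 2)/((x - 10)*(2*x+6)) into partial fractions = -8/(13*(x + 3)) - 31/(13*(x - 10))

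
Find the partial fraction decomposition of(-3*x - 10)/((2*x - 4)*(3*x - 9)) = 8/(3*(x - 2)) - 19/(6*(x - 3))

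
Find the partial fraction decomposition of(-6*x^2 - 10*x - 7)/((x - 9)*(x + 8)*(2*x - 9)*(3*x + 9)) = 1388/(10125*(2*x - 9)) + 311/(6375*(x + 8)) - 31/(2700*(x + 3)) - 583/(5508*(x - 9))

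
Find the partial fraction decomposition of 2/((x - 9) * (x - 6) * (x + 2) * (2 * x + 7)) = -16/(1425*(2*x + 7)) + 1/(132*(x + 2)) - 1/(228*(x - 6)) + 2/(825*(x - 9))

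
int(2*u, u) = u^2 + C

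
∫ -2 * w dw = -w^2 + C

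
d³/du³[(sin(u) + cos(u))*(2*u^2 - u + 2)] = -2*sqrt(2)*u^2*cos(u + pi/4) - 13*u*sin(u) - 11*u*cos(u) - 7*sin(u) + 13*cos(u)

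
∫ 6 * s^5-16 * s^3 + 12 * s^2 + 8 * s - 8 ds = s^6 - 4*s^4 + 4*s^3 + 4*s^2 - 8*s + C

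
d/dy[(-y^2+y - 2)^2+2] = 4*y^3 - 6*y^2 + 10*y - 4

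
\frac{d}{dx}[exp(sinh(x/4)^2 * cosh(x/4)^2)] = exp(-1/8)*exp(cosh(x)/8)*sinh(x)/8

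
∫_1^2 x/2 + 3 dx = 15/4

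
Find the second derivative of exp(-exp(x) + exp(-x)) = (exp(4*x) - exp(3*x) + 2*exp(2*x) + exp(x) + 1)*exp(-2*x - exp(x) + exp(-x))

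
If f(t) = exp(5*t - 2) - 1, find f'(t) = 5*exp(5*t - 2)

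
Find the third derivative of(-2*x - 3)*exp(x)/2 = -x*exp(x) - 9*exp(x)/2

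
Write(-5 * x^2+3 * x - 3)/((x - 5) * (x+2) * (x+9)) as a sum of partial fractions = -435/(98*(x + 9)) + 29/(49*(x + 2)) - 113/(98*(x - 5))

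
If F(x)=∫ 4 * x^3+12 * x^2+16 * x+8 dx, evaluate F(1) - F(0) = 21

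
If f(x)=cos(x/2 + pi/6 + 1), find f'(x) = -sin(x/2 + pi/6 + 1)/2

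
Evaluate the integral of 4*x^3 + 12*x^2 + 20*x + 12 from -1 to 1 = 32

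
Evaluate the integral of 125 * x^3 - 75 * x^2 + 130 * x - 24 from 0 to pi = -125/4 - 5*pi^2/2 + pi + 5*(-2*pi + 5 + 5*pi^2)^2/4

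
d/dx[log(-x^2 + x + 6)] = (2*x - 1)/(x^2 - x - 6)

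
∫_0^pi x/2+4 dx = -16 + (pi/2 + 4)^2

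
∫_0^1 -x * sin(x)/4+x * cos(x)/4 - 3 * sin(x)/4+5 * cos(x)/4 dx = -1 + 5*cos(1)/4 + 5*sin(1)/4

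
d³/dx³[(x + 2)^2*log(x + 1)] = (2*x^2 + 2*x + 2)/(x^3 + 3*x^2 + 3*x + 1)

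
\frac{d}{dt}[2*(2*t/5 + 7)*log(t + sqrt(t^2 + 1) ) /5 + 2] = (4*t^2*log(t + sqrt(t^2 + 1)) + 4*t^2 + 4*t*sqrt(t^2 + 1)*log(t + sqrt(t^2 + 1)) + 4*t*sqrt(t^2 + 1) + 70*t + 70*sqrt(t^2 + 1) + 4*log(t + sqrt(t^2 + 1)))/(25*t^2 + 25*t*sqrt(t^2 + 1) + 25)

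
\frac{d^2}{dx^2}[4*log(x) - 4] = -4/x^2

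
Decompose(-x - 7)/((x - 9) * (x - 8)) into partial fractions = 15/(x - 8) - 16/(x - 9)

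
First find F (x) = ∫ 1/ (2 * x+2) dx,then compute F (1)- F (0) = log(2)/2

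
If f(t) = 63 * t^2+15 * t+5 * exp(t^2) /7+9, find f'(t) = 10*t*exp(t^2)/7 + 126*t + 15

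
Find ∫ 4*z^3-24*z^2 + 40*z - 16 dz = z^4 - 8*z^3 + 20*z^2 - 16*z + C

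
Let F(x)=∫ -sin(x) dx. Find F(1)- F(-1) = 0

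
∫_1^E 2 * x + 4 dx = -9 + (-E - 2)^2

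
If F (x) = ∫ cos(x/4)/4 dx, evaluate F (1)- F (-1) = 2*sin(1/4)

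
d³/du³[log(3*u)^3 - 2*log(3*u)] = (6*log(u)^2 - 18*log(u) + 12*log(3)*log(u) - 18*log(3) + 2 + 6*log(3)^2)/u^3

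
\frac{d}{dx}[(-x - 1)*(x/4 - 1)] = 3/4 - x/2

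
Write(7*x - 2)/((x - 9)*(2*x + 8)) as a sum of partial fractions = 15/(13*(x + 4)) + 61/(26*(x - 9))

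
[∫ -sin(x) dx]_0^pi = -2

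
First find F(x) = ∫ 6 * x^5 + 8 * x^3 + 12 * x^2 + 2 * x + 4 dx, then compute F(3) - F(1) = 1008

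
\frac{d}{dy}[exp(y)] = exp(y)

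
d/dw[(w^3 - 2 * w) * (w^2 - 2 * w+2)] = 5*w^4 - 8*w^3 + 8*w - 4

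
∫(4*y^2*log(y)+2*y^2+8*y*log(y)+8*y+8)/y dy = 2*(y + 2)^2*log(y) + C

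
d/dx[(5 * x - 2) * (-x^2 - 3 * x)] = -15*x^2 - 26*x + 6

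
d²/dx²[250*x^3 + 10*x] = 1500*x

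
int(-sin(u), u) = cos(u) + C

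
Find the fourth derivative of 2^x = 2^x*log(2)^4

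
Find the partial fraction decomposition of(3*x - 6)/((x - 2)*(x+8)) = 3/(x + 8)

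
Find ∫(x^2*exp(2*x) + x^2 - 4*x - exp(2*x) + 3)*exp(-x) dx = 2*(x - 1)^2*sinh(x) + C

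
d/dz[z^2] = 2*z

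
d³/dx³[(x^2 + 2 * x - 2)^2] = 24*x + 24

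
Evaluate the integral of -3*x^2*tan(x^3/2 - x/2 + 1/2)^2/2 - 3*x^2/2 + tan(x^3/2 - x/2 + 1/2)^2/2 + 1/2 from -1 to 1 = 0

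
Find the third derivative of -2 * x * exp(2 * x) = -16*x*exp(2*x) - 24*exp(2*x)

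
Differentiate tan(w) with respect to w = cos(w)^(-2)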